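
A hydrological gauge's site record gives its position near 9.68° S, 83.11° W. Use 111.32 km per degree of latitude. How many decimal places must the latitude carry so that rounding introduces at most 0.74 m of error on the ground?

5 decimal places

One degree of latitude covers 111320 m.
N decimal places → at most half a unit in the last place, 0.5 × 10⁻ᴺ° = 111320/2 × 10⁻ᴺ m.
Need 0.5 × 111320 × 10⁻ᴺ ≤ 0.74 → 10⁻ᴺ ≤ 1.330e-05, so N ≥ 4.88.
At 4 places the error can reach 5.57 m, but 5 places keeps it to 0.557 m.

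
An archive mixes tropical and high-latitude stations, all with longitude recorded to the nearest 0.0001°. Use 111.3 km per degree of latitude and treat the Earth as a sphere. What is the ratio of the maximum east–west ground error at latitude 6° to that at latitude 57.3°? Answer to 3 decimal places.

1.841

Rounding to 4 decimal places leaves the longitude within ±5e-05° of the true value.
Error at 6° = 5e-05° × 111300 × cos 6° ≈ 5.565 × 0.9945 = 5.5345 m.
At 57.3°: 5e-05° × 111300 × cos 57.3° = 5e-05 × 111300 × 0.5402 ≈ 3.0064 m.
Ratio: 5.5345 / 3.0064 = cos 6° / cos 57.3° ≈ 1.8409.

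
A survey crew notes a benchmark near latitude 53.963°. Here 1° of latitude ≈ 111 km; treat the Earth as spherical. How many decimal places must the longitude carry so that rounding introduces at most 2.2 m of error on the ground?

At 53.963° one degree of longitude covers 111000 × cos 53.963° ≈ 111000 × 0.5883 ≈ 65302.1 m.
Rounding to N decimal places gives at most 0.5 × 10⁻ᴺ degrees of error, i.e. 0.5 × 10⁻ᴺ × 65302.1 m.
Need 0.5 × 65302.1 × 10⁻ᴺ ≤ 2.2 → 10⁻ᴺ ≤ 6.738e-05, so N ≥ 4.17.
So 5 decimal places suffice (0.327 m); 4 would allow up to 3.27 m.

5 decimal places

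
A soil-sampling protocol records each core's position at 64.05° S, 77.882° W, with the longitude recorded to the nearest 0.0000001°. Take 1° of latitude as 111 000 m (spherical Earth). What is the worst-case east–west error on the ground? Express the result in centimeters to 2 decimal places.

Rounding to 7 decimal places leaves the longitude within ±5e-08° of the true value.
At latitude 64.05° a degree of longitude spans 111000 m × cos 64.05° = 111000 × 0.4376 ≈ 48572.1 m.
Maximum E–W displacement: 5e-08 × 48572.1 = 0.00242861 m.
That is 0.00242861 m = 0.24286 cm.

0.24 centimeters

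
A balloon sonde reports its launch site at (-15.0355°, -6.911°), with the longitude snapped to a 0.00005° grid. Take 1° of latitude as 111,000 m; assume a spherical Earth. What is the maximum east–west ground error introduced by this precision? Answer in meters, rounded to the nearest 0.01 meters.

With a 0.00005° grid the true value lies within half a step, ±0.00005°/2 = ±2.5e-05°, of the stored one.
One degree of longitude at 15.0355° is 111000 × cos 15.0355° ≈ 111000 × 0.9658 = 107200 m.
So at most 2.5e-05° × 107200 ≈ 2.68 m east–west.

2.68 meters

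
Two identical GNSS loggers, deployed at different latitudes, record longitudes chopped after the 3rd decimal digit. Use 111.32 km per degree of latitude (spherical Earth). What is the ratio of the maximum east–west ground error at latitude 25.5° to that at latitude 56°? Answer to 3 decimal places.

1.614

Truncating at 3 decimal places can drop up to a full unit in the last place, so the longitude may be off by as much as 0.001°.
At 25.5°: 0.001° × 111320 × cos 25.5° = 0.001 × 111320 × 0.9026 ≈ 100.48 m.
Error at 56° = 0.001° × 111320 × cos 56° ≈ 111.32 × 0.5592 = 62.249 m.
The ratio reduces to cos 25.5° / cos 56° = 0.9026/0.5592 ≈ 1.6141.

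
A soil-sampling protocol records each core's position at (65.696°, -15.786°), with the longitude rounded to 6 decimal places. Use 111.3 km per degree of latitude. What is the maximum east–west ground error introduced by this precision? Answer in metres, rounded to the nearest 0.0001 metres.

Rounding to 6 decimal places leaves the longitude within ±5e-07° of the true value.
At latitude 65.696° a degree of longitude spans 111300 m × cos 65.696° = 111300 × 0.4116 ≈ 45808.6 m.
East–west error: 5e-07° × 45808.6 m/° ≈ 0.0229043 m.

0.0229 metres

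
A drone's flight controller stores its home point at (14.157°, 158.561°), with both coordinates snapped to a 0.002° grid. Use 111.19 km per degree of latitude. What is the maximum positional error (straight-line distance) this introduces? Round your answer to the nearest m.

With a 0.002° grid the true value lies within half a step, ±0.002°/2 = ±0.001°, of the stored one.
N–S: 0.001° × 111190 m/° = 111.19 m.
E–W at 14.157°: 0.001° × 111190 × cos 14.157° = 0.001 × 111190 × 0.9696 ≈ 107.813 m.
Combining orthogonally: (111.19² + 107.813²)^½ ≈ 154.877 m.

155 m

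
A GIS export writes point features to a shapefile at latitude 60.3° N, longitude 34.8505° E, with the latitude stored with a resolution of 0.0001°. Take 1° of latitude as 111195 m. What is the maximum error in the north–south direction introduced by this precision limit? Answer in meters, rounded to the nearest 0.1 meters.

5.6 meters

With a 0.0001° grid the true value lies within half a step, ±0.0001°/2 = ±5e-05°, of the stored one.
Along the meridian that is 5e-05° × 111195 m/° = 5.55975 m.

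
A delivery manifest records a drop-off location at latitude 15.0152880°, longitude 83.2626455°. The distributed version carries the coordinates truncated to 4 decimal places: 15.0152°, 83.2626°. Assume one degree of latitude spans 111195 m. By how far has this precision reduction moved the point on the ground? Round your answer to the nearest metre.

11 metres

Δlat = 15.0152880 − 15.0152 = +0.0000880°; Δlon = 83.2626455 − 83.2626 = +0.0000455°.
N–S: 0.0000880° × 111195 m/° = 9.78516 m.
East–west at this latitude: 0.0000455° × 111195 × cos 15.0152° ≈ 0.0000455 × 107398 = 4.88663 m.
Hypotenuse of the two orthogonal shifts: √(9.78516² + 4.88663²) = 10.9375 m.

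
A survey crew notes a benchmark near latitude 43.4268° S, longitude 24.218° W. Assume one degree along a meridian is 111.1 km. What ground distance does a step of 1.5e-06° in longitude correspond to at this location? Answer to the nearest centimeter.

12 centimeters

At 43.4268° a degree of longitude is 111100 × cos 43.4268° ≈ 80686.7 m, so 1.5e-06° corresponds to 0.12103 m.
That is 0.12103 m = 12.103 cm.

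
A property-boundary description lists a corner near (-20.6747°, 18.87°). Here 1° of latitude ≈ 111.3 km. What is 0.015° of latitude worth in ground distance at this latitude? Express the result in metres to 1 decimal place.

Along a meridian 0.015° is 0.015 × 111300 = 1669.5 m.

1669.5 metres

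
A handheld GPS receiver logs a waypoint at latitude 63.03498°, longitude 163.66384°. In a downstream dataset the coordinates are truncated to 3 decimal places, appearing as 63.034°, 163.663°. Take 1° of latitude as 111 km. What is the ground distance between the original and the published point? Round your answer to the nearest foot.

Δlat = 63.03498 − 63.034 = +0.00098°; Δlon = 163.66384 − 163.663 = +0.00084°.
N–S: 0.00098° × 111000 m/° = 108.78 m.
East–west at this latitude: 0.00084° × 111000 × cos 63.034° ≈ 0.00084 × 50334.2 = 42.2808 m.
Distance: √(108.78² + 42.2808²) ≈ 116.708 m.
In feet: 116.708 m ÷ 0.3048 ≈ 382.9 ft.

383 feet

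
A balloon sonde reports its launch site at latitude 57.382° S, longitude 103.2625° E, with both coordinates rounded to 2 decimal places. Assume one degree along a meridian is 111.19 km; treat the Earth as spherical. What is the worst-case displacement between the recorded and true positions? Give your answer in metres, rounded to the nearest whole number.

Rounding to 2 decimal places leaves each coordinate within ±0.005° of the true value.
North–south component: 0.005° × 111190 = 555.95 m.
East–west component at 57.382°: 0.005° × 111190 × cos 57.382° ≈ 0.005 × 59935.3 ≈ 299.677 m.
The two errors are perpendicular, so the maximum displacement is √(555.95² + 299.677²) ≈ 631.575 m.

632 metres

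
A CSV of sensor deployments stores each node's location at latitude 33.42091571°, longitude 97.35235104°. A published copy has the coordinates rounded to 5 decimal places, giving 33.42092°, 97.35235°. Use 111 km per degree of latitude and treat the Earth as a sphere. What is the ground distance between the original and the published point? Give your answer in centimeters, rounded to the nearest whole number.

49 centimeters

The latitude changed by -0.00000429° and the longitude by +0.00000104°.
N–S: -0.00000429° × 111000 m/° = -0.47619 m.
East–west at this latitude: 0.00000104° × 111000 × cos 33.4209° ≈ 0.00000104 × 92645.8 = 0.0963516 m.
Combined displacement = (0.47619² + 0.0963516²)^½ ≈ 0.48584 m.
That is 0.48584 m = 48.584 cm.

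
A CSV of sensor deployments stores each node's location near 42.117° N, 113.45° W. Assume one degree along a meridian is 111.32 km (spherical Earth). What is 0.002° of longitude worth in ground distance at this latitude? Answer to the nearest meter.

165 meters

One degree of longitude here spans 111320 × cos 42.117° = 111320 × 0.7418 ≈ 82574.6 m; 0.002° of that is 165.149 m.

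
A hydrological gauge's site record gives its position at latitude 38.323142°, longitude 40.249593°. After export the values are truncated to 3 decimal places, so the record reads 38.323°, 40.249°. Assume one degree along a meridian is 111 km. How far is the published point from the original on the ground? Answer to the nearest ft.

The latitude changed by +0.000142° and the longitude by +0.000593°.
North–south shift: 0.000142 × 111000 = 15.762 m.
E–W at 38.323°: 0.000593° × 111000 × cos 38.323° = 0.000593 × 111000 × 0.7845 ≈ 51.64 m.
Hypotenuse of the two orthogonal shifts: √(15.762² + 51.64²) = 53.9919 m.
Converting: 53.9919 m × 3.2808 ft/m ≈ 177.14 ft.

177 ft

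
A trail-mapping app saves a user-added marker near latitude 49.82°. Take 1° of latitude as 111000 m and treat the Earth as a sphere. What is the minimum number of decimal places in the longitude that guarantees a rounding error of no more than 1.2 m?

At 49.82° one degree of longitude covers 111000 × cos 49.82° ≈ 111000 × 0.6452 ≈ 71616.2 m.
With N decimal places the half-ulp bound is 0.5·10⁻ᴺ°, or 0.5·10⁻ᴺ × 71616.2 m on the ground.
Setting 35808.1 × 10⁻ᴺ ≤ 1.2 gives 10ᴺ ≥ 2.984e+04, i.e. N ≥ 4.47.
At 4 places the error can reach 3.58 m, but 5 places keeps it to 0.358 m.

5 decimal places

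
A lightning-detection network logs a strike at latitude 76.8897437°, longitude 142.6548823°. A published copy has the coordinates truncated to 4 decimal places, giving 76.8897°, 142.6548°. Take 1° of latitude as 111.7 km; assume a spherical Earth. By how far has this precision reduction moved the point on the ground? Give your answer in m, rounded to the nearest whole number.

5 m

Δlat = 76.8897437 − 76.8897 = +0.0000437°; Δlon = 142.6548823 − 142.6548 = +0.0000823°.
North–south shift: 0.0000437 × 111700 = 4.88129 m.
E–W at 76.8897°: 0.0000823° × 111700 × cos 76.8897° = 0.0000823 × 111700 × 0.2268 ≈ 2.08519 m.
Combined displacement = (4.88129² + 2.08519²)^½ ≈ 5.30802 m.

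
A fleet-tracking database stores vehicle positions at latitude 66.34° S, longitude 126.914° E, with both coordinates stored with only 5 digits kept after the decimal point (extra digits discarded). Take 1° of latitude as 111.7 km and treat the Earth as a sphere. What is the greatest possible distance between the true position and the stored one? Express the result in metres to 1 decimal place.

1.2 metres

Truncating at 5 decimal places can drop up to a full unit in the last place, so each coordinate may be off by as much as 1e-05°.
North–south component: 1e-05° × 111700 = 1.117 m.
Longitude error → 1e-05 × 111700 × cos 66.34° = 1e-05 × 111700 × 0.4013 ≈ 0.448262 m.
Combining orthogonally: (1.117² + 0.448262²)^½ ≈ 1.20359 m.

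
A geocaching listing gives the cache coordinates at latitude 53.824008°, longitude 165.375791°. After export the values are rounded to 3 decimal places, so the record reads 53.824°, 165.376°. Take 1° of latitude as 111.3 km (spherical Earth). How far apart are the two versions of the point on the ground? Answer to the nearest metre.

The latitude changed by +0.000008° and the longitude by -0.000209°.
North–south shift: 0.000008 × 111300 = 0.8904 m.
East–west at this latitude: -0.000209° × 111300 × cos 53.824° ≈ -0.000209 × 65696.8 = -13.7306 m.
Combined displacement = (0.8904² + 13.7306²)^½ ≈ 13.7595 m.

14 metres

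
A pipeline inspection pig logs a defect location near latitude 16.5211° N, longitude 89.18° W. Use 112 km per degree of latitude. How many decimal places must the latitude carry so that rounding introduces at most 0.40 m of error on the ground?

One degree of latitude covers 112000 m.
Rounding to N decimal places gives at most 0.5 × 10⁻ᴺ degrees of error, i.e. 0.5 × 10⁻ᴺ × 112000 m.
Need 0.5 × 112000 × 10⁻ᴺ ≤ 0.40 → 10⁻ᴺ ≤ 7.143e-06, so N ≥ 5.15.
So 6 decimal places suffice (0.056 m); 5 would allow up to 0.56 m.

6 decimal places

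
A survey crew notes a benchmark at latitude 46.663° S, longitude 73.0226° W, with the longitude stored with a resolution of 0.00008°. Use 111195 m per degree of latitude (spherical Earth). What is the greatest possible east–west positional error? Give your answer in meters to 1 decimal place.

With a 0.00008° grid the true value lies within half a step, ±0.00008°/2 = ±4e-05°, of the stored one.
At latitude 46.663° a degree of longitude spans 111195 m × cos 46.663° = 111195 × 0.6863 ≈ 76311.8 m.
So at most 4e-05° × 76311.8 ≈ 3.05247 m east–west.

3.1 meters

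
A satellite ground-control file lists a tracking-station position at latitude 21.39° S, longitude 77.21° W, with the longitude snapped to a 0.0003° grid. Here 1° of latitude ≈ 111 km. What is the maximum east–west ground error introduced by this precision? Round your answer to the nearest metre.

16 metres

With a 0.0003° grid the true value lies within half a step, ±0.0003°/2 = ±0.00015°, of the stored one.
Parallels shrink by cos φ, so at 21.39° a degree of longitude is 111000 × 0.9311 ≈ 103354 m.
So at most 0.00015° × 103354 ≈ 15.5031 m east–west.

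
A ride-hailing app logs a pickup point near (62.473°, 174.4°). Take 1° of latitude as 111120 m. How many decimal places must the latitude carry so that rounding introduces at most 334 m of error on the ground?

3 decimal places

One degree of latitude covers 111120 m.
N decimal places → at most half a unit in the last place, 0.5 × 10⁻ᴺ° = 111120/2 × 10⁻ᴺ m.
Setting 55560 × 10⁻ᴺ ≤ 334 gives 10ᴺ ≥ 166.3, i.e. N ≥ 2.22.
So 3 decimal places suffice (55.6 m); 2 would allow up to 556 m.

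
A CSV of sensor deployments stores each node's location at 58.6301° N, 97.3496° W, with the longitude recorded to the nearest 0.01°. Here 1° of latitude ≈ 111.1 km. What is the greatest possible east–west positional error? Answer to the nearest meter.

Rounding to 2 decimal places leaves the longitude within ±0.005° of the true value.
At latitude 58.6301° a degree of longitude spans 111100 m × cos 58.6301° = 111100 × 0.5206 ≈ 57834.3 m.
So at most 0.005° × 57834.3 ≈ 289.172 m east–west.

289 meters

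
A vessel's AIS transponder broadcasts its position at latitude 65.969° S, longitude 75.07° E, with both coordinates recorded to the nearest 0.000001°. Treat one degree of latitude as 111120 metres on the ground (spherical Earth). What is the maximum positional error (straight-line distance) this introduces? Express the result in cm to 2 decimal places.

Rounding to 6 decimal places leaves each coordinate within ±5e-07° of the true value.
North–south component: 5e-07° × 111120 = 0.05556 m.
E–W at 65.969°: 5e-07° × 111120 × cos 65.969° = 5e-07 × 111120 × 0.4072 ≈ 0.0226257 m.
Combining orthogonally: (0.05556² + 0.0226257²)^½ ≈ 0.0599903 m.
That is 0.0599903 m = 5.999 cm.

6.00 cm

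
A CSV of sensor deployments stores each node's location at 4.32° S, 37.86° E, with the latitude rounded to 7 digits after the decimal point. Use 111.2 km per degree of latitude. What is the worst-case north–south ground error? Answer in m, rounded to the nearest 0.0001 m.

0.0056 m

Rounding to 7 decimal places leaves the latitude within ±5e-08° of the true value.
North–south distance: 5e-08° × 111200 m/° = 0.00556 m.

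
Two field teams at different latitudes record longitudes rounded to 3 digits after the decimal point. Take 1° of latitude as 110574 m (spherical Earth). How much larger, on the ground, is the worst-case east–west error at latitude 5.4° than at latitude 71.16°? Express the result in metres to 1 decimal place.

37.2 metres

Rounding to 3 decimal places leaves the longitude within ±0.0005° of the true value.
Error at 5.4° = 0.0005° × 110574 × cos 5.4° ≈ 55.287 × 0.9956 = 55.042 m.
Error at 71.16° = 0.0005° × 110574 × cos 71.16° ≈ 55.287 × 0.3229 = 17.854 m.
Difference: 55.042 − 17.854 = 37.188 m.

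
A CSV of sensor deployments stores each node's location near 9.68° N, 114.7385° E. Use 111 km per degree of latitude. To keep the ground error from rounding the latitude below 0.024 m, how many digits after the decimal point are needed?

One degree of latitude covers 111000 m.
Rounding to N decimal places gives at most 0.5 × 10⁻ᴺ degrees of error, i.e. 0.5 × 10⁻ᴺ × 111000 m.
Need 0.5 × 111000 × 10⁻ᴺ ≤ 0.024 → 10⁻ᴺ ≤ 4.324e-07, so N ≥ 6.36.
N = 6 would give 0.0555 m (too coarse); N = 7 gives 0.00555 m ≤ 0.024 m.

7 decimal places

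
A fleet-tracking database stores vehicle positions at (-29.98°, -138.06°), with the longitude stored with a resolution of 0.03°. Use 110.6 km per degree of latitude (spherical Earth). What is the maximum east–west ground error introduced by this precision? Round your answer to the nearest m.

1437 m

With a 0.03° grid the true value lies within half a step, ±0.03°/2 = ±0.015°, of the stored one.
One degree of longitude at 29.98° is 110600 × cos 29.98° ≈ 110600 × 0.8662 = 95801.7 m.
So at most 0.015° × 95801.7 ≈ 1437.03 m east–west.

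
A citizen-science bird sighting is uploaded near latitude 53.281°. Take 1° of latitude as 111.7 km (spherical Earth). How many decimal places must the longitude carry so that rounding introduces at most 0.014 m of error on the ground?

7 decimal places

At 53.281° one degree of longitude covers 111700 × cos 53.281° ≈ 111700 × 0.5979 ≈ 66784.4 m.
Rounding to N decimal places gives at most 0.5 × 10⁻ᴺ degrees of error, i.e. 0.5 × 10⁻ᴺ × 66784.4 m.
Need 0.5 × 66784.4 × 10⁻ᴺ ≤ 0.014 → 10⁻ᴺ ≤ 4.193e-07, so N ≥ 6.38.
N = 6 would give 0.0334 m (too coarse); N = 7 gives 0.00334 m ≤ 0.014 m.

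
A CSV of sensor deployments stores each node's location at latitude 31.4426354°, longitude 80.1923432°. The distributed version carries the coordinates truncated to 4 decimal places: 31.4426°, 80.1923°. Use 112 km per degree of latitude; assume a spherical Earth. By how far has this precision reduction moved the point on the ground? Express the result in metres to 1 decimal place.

Δlat = 31.4426354 − 31.4426 = +0.0000354°; Δlon = 80.1923432 − 80.1923 = +0.0000432°.
N–S: 0.0000354° × 112000 m/° = 3.9648 m.
E–W at 31.4426°: 0.0000432° × 112000 × cos 31.4426° = 0.0000432 × 112000 × 0.8532 ≈ 4.12794 m.
Hypotenuse of the two orthogonal shifts: √(3.9648² + 4.12794²) = 5.7236 m.

5.7 metres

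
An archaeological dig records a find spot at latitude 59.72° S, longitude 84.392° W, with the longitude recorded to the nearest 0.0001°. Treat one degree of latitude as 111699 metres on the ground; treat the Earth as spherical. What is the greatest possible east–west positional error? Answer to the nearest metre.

3 metres

Rounding to 4 decimal places leaves the longitude within ±5e-05° of the true value.
One degree of longitude at 59.72° is 111699 × cos 59.72° ≈ 111699 × 0.5042 = 56321.6 m.
East–west error: 5e-05° × 56321.6 m/° ≈ 2.81608 m.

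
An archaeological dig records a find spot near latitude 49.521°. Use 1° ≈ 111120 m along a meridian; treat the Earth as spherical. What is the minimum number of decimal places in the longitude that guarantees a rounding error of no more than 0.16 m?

At 49.521° one degree of longitude covers 111120 × cos 49.521° ≈ 111120 × 0.6492 ≈ 72135.7 m.
With N decimal places the half-ulp bound is 0.5·10⁻ᴺ°, or 0.5·10⁻ᴺ × 72135.7 m on the ground.
Need 0.5 × 72135.7 × 10⁻ᴺ ≤ 0.16 → 10⁻ᴺ ≤ 4.436e-06, so N ≥ 5.35.
N = 5 would give 0.361 m (too coarse); N = 6 gives 0.0361 m ≤ 0.16 m.

6 decimal places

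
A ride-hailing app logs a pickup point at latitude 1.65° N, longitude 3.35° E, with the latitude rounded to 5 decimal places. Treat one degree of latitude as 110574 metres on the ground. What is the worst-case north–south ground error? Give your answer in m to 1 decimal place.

Rounding to 5 decimal places leaves the latitude within ±5e-06° of the true value.
So the N–S error is at most 5e-06 × 110574 = 0.55287 m.

0.6 m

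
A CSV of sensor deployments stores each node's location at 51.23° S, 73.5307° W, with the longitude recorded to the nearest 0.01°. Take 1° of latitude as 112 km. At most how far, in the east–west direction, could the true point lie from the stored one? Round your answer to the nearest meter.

351 meters

Rounding to 2 decimal places leaves the longitude within ±0.005° of the true value.
Parallels shrink by cos φ, so at 51.23° a degree of longitude is 112000 × 0.6262 ≈ 70133.9 m.
East–west error: 0.005° × 70133.9 m/° ≈ 350.67 m.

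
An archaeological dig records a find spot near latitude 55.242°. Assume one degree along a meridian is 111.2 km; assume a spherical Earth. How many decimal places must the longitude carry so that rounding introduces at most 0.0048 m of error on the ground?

At 55.242° one degree of longitude covers 111200 × cos 55.242° ≈ 111200 × 0.5701 ≈ 63396.4 m.
With N decimal places the half-ulp bound is 0.5·10⁻ᴺ°, or 0.5·10⁻ᴺ × 63396.4 m on the ground.
Setting 31698.2 × 10⁻ᴺ ≤ 0.0048 gives 10ᴺ ≥ 6.604e+06, i.e. N ≥ 6.82.
At 6 places the error can reach 0.0317 m, but 7 places keeps it to 0.00317 m.

7 decimal places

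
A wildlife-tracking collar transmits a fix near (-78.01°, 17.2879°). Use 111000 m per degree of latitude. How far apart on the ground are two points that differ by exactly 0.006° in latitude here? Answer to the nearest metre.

666 metres

Along a meridian 0.006° is 0.006 × 111000 = 666 m.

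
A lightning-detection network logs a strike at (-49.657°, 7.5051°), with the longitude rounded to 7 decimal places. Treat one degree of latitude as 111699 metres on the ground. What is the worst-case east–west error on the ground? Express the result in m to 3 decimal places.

Rounding to 7 decimal places leaves the longitude within ±5e-08° of the true value.
Parallels shrink by cos φ, so at 49.657° a degree of longitude is 111699 × 0.6474 ≈ 72309.7 m.
So at most 5e-08° × 72309.7 ≈ 0.00361548 m east–west.

0.004 m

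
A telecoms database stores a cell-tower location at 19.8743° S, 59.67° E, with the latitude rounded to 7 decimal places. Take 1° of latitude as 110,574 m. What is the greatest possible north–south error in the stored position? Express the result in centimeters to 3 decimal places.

0.553 centimeters

Rounding to 7 decimal places leaves the latitude within ±5e-08° of the true value.
North–south distance: 5e-08° × 110574 m/° = 0.0055287 m.
That is 0.0055287 m = 0.55287 cm.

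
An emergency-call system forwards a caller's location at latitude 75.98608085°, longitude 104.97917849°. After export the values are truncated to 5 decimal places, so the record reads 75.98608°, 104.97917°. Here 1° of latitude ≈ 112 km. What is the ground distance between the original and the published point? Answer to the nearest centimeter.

25 centimeters

The latitude changed by +0.00000085° and the longitude by +0.00000849°.
N–S: 0.00000085° × 112000 m/° = 0.0952 m.
East–west at this latitude: 0.00000849° × 112000 × cos 75.9861° ≈ 0.00000849 × 27121.7 = 0.230263 m.
Hypotenuse of the two orthogonal shifts: √(0.0952² + 0.230263²) = 0.249167 m.
That is 0.249167 m = 24.917 cm.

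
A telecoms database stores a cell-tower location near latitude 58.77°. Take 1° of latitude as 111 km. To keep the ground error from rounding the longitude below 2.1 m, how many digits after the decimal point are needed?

5 decimal places

At 58.77° one degree of longitude covers 111000 × cos 58.77° ≈ 111000 × 0.5185 ≈ 57550.7 m.
N decimal places → at most half a unit in the last place, 0.5 × 10⁻ᴺ° = 57550.7/2 × 10⁻ᴺ m.
Need 0.5 × 57550.7 × 10⁻ᴺ ≤ 2.1 → 10⁻ᴺ ≤ 7.298e-05, so N ≥ 4.14.
At 4 places the error can reach 2.88 m, but 5 places keeps it to 0.288 m.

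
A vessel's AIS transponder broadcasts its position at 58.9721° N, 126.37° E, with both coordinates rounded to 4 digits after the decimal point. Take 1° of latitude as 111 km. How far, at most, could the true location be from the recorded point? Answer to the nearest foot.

Rounding to 4 decimal places leaves each coordinate within ±5e-05° of the true value.
Latitude error → 5e-05 × 111000 = 5.55 m along the meridian.
Longitude error → 5e-05 × 111000 × cos 58.9721° = 5e-05 × 111000 × 0.5155 ≈ 2.86078 m.
Worst case both components are at the extreme and orthogonal: √(5.55² + 2.86078²) ≈ 6.24392 m.
In feet: 6.24392 m ÷ 0.3048 ≈ 20.485 ft.

20 feet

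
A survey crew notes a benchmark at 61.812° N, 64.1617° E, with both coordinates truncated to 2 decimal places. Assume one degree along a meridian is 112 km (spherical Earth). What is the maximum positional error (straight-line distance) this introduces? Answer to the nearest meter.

1239 meters

Truncating at 2 decimal places can drop up to a full unit in the last place, so each coordinate may be off by as much as 0.01°.
N–S: 0.01° × 112000 m/° = 1120 m.
Longitude error → 0.01 × 112000 × cos 61.812° = 0.01 × 112000 × 0.4724 ≈ 529.05 m.
Combining orthogonally: (1120² + 529.05²)^½ ≈ 1238.67 m.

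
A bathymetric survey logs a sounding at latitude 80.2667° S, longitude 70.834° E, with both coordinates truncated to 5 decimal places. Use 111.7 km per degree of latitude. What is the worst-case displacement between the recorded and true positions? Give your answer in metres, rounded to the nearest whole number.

1 metres

Truncating at 5 decimal places can drop up to a full unit in the last place, so each coordinate may be off by as much as 1e-05°.
North–south component: 1e-05° × 111700 = 1.117 m.
Longitude error → 1e-05 × 111700 × cos 80.2667° = 1e-05 × 111700 × 0.1691 ≈ 0.188843 m.
Combining orthogonally: (1.117² + 0.188843²)^½ ≈ 1.13285 m.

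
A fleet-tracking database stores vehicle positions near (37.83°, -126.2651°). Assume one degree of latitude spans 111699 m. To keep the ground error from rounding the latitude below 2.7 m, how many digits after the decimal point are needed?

5 decimal places

One degree of latitude covers 111699 m.
N decimal places → at most half a unit in the last place, 0.5 × 10⁻ᴺ° = 111699/2 × 10⁻ᴺ m.
Setting 55849.5 × 10⁻ᴺ ≤ 2.7 gives 10ᴺ ≥ 2.068e+04, i.e. N ≥ 4.32.
N = 4 would give 5.58 m (too coarse); N = 5 gives 0.558 m ≤ 2.7 m.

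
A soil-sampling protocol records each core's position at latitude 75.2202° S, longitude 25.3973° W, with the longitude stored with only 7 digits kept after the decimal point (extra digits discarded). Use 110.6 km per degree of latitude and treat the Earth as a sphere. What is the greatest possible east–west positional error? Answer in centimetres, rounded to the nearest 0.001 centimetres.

Truncating at 7 decimal places can drop up to a full unit in the last place, so the longitude may be off by as much as 1e-07°.
At latitude 75.2202° a degree of longitude spans 110600 m × cos 75.2202° = 110600 × 0.2551 ≈ 28214.6 m.
Maximum E–W displacement: 1e-07 × 28214.6 = 0.00282146 m.
That is 0.00282146 m = 0.28215 cm.

0.282 centimetres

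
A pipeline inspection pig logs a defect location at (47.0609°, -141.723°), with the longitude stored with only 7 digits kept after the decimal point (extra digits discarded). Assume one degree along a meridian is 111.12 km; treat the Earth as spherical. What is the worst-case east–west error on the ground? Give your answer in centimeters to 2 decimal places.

0.76 centimeters

Truncating at 7 decimal places can drop up to a full unit in the last place, so the longitude may be off by as much as 1e-07°.
At latitude 47.0609° a degree of longitude spans 111120 m × cos 47.0609° = 111120 × 0.6812 ≈ 75697.2 m.
East–west error: 1e-07° × 75697.2 m/° ≈ 0.00756972 m.
That is 0.00756972 m = 0.75697 cm.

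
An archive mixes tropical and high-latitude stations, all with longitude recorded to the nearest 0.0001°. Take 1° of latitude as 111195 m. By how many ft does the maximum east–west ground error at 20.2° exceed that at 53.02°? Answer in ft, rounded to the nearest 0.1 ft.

Rounding to 4 decimal places leaves the longitude within ±5e-05° of the true value.
Error at 20.2° = 5e-05° × 111195 × cos 20.2° ≈ 5.5598 × 0.9385 = 5.2178 m.
At 53.02°: 5e-05° × 111195 × cos 53.02° = 5e-05 × 111195 × 0.6015 ≈ 3.3444 m.
Difference: 5.2178 − 3.3444 = 1.8734 m.
Converting: 1.8734 m × 3.2808 ft/m ≈ 6.1463 ft.

6.1 ft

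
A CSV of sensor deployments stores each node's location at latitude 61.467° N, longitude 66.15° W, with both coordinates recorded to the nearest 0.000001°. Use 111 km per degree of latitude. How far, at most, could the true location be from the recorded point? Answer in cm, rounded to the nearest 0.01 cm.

6.15 cm

Rounding to 6 decimal places leaves each coordinate within ±5e-07° of the true value.
North–south component: 5e-07° × 111000 = 0.0555 m.
Longitude error → 5e-07 × 111000 × cos 61.467° = 5e-07 × 111000 × 0.4777 ≈ 0.0265104 m.
The two errors are perpendicular, so the maximum displacement is √(0.0555² + 0.0265104²) ≈ 0.0615065 m.
That is 0.0615065 m = 6.1507 cm.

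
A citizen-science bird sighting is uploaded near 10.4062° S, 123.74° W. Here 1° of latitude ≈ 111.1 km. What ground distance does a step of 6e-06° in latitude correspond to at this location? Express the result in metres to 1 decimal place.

0.7 metres

6e-06° × 111100 m/° = 0.6666 m.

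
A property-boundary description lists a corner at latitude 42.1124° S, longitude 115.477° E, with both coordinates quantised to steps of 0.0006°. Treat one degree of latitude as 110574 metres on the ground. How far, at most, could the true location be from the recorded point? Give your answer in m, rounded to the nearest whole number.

41 m

With a 0.0006° grid the true value lies within half a step, ±0.0006°/2 = ±0.0003°, of the stored one.
N–S: 0.0003° × 110574 m/° = 33.1722 m.
East–west component at 42.1124°: 0.0003° × 110574 × cos 42.1124° ≈ 0.0003 × 82027.2 ≈ 24.6082 m.
Worst case both components are at the extreme and orthogonal: √(33.1722² + 24.6082²) ≈ 41.3032 m.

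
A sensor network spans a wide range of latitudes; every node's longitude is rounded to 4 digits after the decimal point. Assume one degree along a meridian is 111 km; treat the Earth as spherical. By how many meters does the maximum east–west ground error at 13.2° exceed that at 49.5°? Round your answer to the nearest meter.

Rounding to 4 decimal places leaves the longitude within ±5e-05° of the true value.
At 13.2°: 5e-05° × 111000 × cos 13.2° = 5e-05 × 111000 × 0.9736 ≈ 5.4034 m.
Error at 49.5° = 5e-05° × 111000 × cos 49.5° ≈ 5.55 × 0.6494 = 3.6044 m.
Difference: 5.4034 − 3.6044 = 1.7989 m.

2 meters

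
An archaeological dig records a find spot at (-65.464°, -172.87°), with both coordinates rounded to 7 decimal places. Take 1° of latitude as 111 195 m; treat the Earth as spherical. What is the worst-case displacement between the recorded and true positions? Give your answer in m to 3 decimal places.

0.006 m

Rounding to 7 decimal places leaves each coordinate within ±5e-08° of the true value.
Latitude error → 5e-08 × 111195 = 0.00555975 m along the meridian.
Longitude error → 5e-08 × 111195 × cos 65.464° = 5e-08 × 111195 × 0.4153 ≈ 0.00230877 m.
Combining orthogonally: (0.00555975² + 0.00230877²)^½ ≈ 0.00602007 m.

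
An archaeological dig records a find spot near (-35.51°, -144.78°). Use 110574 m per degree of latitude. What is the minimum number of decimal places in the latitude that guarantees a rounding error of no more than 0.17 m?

One degree of latitude covers 110574 m.
N decimal places → at most half a unit in the last place, 0.5 × 10⁻ᴺ° = 110574/2 × 10⁻ᴺ m.
Need 0.5 × 110574 × 10⁻ᴺ ≤ 0.17 → 10⁻ᴺ ≤ 3.075e-06, so N ≥ 5.51.
N = 5 would give 0.553 m (too coarse); N = 6 gives 0.0553 m ≤ 0.17 m.

6 decimal places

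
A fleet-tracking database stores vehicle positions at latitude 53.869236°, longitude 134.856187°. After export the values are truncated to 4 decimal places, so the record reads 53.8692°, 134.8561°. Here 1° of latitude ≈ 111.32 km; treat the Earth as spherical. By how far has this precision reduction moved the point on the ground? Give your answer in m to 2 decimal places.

The latitude changed by +0.000036° and the longitude by +0.000087°.
N–S: 0.000036° × 111320 m/° = 4.00752 m.
E–W at 53.8692°: 0.000087° × 111320 × cos 53.8692° = 0.000087 × 111320 × 0.5896 ≈ 5.71048 m.
Combined displacement = (4.00752² + 5.71048²)^½ ≈ 6.97637 m.

6.98 m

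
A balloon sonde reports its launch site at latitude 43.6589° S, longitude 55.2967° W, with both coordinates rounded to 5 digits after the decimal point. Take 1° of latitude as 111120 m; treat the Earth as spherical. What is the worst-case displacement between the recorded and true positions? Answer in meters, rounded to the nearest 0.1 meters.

0.7 meters

Rounding to 5 decimal places leaves each coordinate within ±5e-06° of the true value.
N–S: 5e-06° × 111120 m/° = 0.5556 m.
Longitude error → 5e-06 × 111120 × cos 43.6589° = 5e-06 × 111120 × 0.7235 ≈ 0.401956 m.
Worst case both components are at the extreme and orthogonal: √(0.5556² + 0.401956²) ≈ 0.685755 m.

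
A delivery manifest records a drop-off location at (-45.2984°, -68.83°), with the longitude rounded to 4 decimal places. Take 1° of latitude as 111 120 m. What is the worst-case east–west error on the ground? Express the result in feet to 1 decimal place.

12.8 feet

Rounding to 4 decimal places leaves the longitude within ±5e-05° of the true value.
Parallels shrink by cos φ, so at 45.2984° a degree of longitude is 111120 × 0.7034 ≈ 78163.4 m.
East–west error: 5e-05° × 78163.4 m/° ≈ 3.90817 m.
Converting: 3.90817 m × 3.2808 ft/m ≈ 12.822 ft.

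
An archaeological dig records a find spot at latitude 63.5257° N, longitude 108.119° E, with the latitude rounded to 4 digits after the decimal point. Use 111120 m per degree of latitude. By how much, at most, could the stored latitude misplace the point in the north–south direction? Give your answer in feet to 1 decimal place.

18.2 feet

Rounding to 4 decimal places leaves the latitude within ±5e-05° of the true value.
Along the meridian that is 5e-05° × 111120 m/° = 5.556 m.
In feet: 5.556 m ÷ 0.3048 ≈ 18.228 ft.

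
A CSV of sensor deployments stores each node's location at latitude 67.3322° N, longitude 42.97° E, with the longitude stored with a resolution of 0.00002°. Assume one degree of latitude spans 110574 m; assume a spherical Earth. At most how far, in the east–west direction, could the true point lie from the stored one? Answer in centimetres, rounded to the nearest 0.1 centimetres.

With a 0.00002° grid the true value lies within half a step, ±0.00002°/2 = ±1e-05°, of the stored one.
Parallels shrink by cos φ, so at 67.3322° a degree of longitude is 110574 × 0.3854 ≈ 42613.8 m.
So at most 1e-05° × 42613.8 ≈ 0.426138 m east–west.
That is 0.426138 m = 42.614 cm.

42.6 centimetres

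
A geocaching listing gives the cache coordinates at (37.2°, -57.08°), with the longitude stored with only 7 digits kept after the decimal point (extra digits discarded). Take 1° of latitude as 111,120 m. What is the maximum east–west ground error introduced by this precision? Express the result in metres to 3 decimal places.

0.009 metres

Truncating at 7 decimal places can drop up to a full unit in the last place, so the longitude may be off by as much as 1e-07°.
Parallels shrink by cos φ, so at 37.2° a degree of longitude is 111120 × 0.7965 ≈ 88510.4 m.
So at most 1e-07° × 88510.4 ≈ 0.00885104 m east–west.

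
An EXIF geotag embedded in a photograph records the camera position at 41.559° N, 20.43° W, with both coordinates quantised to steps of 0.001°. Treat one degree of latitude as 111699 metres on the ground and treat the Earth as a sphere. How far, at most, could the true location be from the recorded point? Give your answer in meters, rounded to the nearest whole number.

70 meters

With a 0.001° grid the true value lies within half a step, ±0.001°/2 = ±0.0005°, of the stored one.
N–S: 0.0005° × 111699 m/° = 55.8495 m.
East–west component at 41.559°: 0.0005° × 111699 × cos 41.559° ≈ 0.0005 × 83581.3 ≈ 41.7907 m.
Worst case both components are at the extreme and orthogonal: √(55.8495² + 41.7907²) ≈ 69.754 m.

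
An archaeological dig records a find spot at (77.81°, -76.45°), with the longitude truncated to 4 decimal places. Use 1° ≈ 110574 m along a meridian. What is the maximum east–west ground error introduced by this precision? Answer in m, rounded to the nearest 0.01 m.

Truncating at 4 decimal places can drop up to a full unit in the last place, so the longitude may be off by as much as 0.0001°.
One degree of longitude at 77.81° is 110574 × cos 77.81° ≈ 110574 × 0.2112 = 23348.2 m.
So at most 0.0001° × 23348.2 ≈ 2.33482 m east–west.

2.33 m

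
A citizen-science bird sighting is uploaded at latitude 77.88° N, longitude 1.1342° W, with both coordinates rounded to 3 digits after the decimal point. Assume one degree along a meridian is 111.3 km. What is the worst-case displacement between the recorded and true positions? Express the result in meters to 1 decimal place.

56.9 meters

Rounding to 3 decimal places leaves each coordinate within ±0.0005° of the true value.
N–S: 0.0005° × 111300 m/° = 55.65 m.
Longitude error → 0.0005 × 111300 × cos 77.88° = 0.0005 × 111300 × 0.2100 ≈ 11.6843 m.
The two errors are perpendicular, so the maximum displacement is √(55.65² + 11.6843²) ≈ 56.8634 m.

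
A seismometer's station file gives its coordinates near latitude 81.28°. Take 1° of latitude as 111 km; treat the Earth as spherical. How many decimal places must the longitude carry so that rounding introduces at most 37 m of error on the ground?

3 decimal places

At 81.28° one degree of longitude covers 111000 × cos 81.28° ≈ 111000 × 0.1516 ≈ 16828.3 m.
N decimal places → at most half a unit in the last place, 0.5 × 10⁻ᴺ° = 16828.3/2 × 10⁻ᴺ m.
Need 0.5 × 16828.3 × 10⁻ᴺ ≤ 37 → 10⁻ᴺ ≤ 4.397e-03, so N ≥ 2.36.
N = 2 would give 84.1 m (too coarse); N = 3 gives 8.41 m ≤ 37 m.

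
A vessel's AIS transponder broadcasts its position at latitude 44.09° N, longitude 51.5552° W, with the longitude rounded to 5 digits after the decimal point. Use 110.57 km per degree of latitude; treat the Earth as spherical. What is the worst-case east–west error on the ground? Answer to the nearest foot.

Rounding to 5 decimal places leaves the longitude within ±5e-06° of the true value.
At latitude 44.09° a degree of longitude spans 110570 m × cos 44.09° = 110570 × 0.7182 ≈ 79416.7 m.
East–west error: 5e-06° × 79416.7 m/° ≈ 0.397083 m.
In feet: 0.397083 m ÷ 0.3048 ≈ 1.3028 ft.

1 feet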